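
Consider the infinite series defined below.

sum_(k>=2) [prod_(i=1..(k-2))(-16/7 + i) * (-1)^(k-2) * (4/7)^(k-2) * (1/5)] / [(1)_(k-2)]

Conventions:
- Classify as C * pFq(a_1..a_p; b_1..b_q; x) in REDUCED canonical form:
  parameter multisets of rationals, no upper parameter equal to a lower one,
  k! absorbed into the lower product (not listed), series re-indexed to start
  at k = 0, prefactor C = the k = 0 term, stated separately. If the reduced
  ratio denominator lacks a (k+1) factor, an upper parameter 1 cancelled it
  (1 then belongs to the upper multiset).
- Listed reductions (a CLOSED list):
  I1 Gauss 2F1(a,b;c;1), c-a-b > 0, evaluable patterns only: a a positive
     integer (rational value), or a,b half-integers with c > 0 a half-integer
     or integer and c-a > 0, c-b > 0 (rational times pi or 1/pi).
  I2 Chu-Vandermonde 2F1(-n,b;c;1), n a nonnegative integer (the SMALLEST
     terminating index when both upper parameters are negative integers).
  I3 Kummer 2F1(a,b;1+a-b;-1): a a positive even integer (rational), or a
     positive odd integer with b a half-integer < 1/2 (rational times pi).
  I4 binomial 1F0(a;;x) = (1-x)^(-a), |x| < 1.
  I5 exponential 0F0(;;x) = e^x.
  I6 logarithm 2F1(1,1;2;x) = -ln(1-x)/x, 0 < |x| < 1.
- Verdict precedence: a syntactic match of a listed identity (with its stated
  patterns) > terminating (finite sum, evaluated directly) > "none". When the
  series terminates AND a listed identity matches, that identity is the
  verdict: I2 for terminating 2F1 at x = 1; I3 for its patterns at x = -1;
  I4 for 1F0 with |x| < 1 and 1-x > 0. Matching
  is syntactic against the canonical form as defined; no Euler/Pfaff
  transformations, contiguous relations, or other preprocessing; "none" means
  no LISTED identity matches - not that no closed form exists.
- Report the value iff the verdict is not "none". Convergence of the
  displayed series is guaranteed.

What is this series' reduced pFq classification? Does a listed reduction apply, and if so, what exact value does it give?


Classification (C = 1/5): 1F0 with upper {-9/7}, lower {-}, argument x = -4/7. Verdict: this is the I4 binomial reduction (the 1F0 binomial series: exponent 9/7, x = -4/7). Its exact value is (1/5) * (11/7)^(9/7).

The tell: x = (-4/7) and the running product (prefactor 1/5) telescopes to a rising factorial.
Step ratio: r(k) = (-4/7) * (k-9/7) / [(k+1)] - rational; roots negated = parameters, x = (-4/7), C = 1/5.


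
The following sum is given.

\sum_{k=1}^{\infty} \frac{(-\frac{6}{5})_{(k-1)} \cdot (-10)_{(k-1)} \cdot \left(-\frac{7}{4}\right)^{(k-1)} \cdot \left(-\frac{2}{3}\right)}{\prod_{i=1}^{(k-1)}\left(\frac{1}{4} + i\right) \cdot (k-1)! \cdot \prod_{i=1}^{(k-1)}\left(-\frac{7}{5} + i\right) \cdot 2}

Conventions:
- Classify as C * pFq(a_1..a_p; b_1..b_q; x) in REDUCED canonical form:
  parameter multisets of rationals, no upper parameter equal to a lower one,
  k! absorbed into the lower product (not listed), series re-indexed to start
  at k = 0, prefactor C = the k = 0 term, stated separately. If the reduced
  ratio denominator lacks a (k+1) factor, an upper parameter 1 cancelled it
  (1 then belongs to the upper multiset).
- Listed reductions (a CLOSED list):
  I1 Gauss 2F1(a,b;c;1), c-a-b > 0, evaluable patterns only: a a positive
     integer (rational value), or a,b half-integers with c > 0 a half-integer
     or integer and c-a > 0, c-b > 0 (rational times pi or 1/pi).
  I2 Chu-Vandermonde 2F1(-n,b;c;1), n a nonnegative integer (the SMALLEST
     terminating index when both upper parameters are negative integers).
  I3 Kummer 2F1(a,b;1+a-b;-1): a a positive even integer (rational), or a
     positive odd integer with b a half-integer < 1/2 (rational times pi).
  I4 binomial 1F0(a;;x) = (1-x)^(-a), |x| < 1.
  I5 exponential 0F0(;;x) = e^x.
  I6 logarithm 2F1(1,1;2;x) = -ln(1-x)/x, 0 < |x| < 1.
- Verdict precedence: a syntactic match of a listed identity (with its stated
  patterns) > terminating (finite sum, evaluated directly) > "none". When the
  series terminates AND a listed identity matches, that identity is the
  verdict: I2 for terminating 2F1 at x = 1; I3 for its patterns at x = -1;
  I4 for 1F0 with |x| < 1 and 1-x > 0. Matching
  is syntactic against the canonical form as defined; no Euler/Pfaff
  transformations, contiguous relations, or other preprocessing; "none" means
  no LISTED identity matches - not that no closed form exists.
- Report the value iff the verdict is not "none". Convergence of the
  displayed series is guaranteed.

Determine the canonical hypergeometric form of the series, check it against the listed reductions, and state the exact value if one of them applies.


With C = -\frac{1}{3}: the canonical form is 2F2(-10, -\frac{6}{5}; -\frac{2}{5}, \frac{5}{4}; -\frac{7}{4}). Verdict: terminating (-10 upstairs). 11 nonzero terms in all; added directly. Hence: \frac{10011741597784735454}{459427675554007875}.

The tell: x = -\frac{7}{4} and the constant factors (C = -1/3) combine into one prefactor.
Term ratio: r(k) = -\frac{7}{4} * (k-10) (k-\frac{6}{5}) / [(k-\frac{2}{5}) (k+\frac{5}{4}) (k+1)] - rational in k. x = -\frac{7}{4}; t_0 = -\frac{1}{3}; negate the roots.


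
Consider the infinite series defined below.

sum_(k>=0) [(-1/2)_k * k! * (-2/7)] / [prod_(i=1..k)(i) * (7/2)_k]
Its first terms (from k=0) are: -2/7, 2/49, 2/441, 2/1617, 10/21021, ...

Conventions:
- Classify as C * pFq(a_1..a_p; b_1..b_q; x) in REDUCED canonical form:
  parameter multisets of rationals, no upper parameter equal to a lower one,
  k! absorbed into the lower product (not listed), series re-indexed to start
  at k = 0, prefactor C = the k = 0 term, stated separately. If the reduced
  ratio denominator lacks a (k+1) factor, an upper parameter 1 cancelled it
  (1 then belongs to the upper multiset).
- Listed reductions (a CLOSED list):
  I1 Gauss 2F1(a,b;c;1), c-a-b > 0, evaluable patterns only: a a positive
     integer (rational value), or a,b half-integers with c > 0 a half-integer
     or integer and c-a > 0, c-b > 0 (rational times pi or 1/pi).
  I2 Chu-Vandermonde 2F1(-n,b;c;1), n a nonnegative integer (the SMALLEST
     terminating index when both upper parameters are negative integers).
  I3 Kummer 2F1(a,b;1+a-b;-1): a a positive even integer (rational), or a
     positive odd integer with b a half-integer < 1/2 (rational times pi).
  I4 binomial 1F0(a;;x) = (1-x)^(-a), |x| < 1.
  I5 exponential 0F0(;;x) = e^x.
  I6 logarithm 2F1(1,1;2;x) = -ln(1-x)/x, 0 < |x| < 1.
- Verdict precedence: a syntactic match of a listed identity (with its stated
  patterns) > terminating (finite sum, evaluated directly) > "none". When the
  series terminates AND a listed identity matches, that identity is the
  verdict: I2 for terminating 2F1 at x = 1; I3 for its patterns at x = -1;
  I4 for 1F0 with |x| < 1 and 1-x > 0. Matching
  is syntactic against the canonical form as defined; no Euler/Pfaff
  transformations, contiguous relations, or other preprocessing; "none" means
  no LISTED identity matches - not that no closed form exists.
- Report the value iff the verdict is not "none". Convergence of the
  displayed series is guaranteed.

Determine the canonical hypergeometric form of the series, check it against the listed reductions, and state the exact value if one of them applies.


At argument 1: a 2F1 with upper {-1/2, 1}, lower {7/2}, scaled by C = -2/7. Verdict at x = 1: Gauss's theorem (I1) matches (x = 1: the Gamma ratio telescopes since c-a-b = 3 > 0 and a = 1 in Z>0). Sum: -5/21.

The tell: with t_0 = -2/7, the product of the first k integers (prefactor -2/7) is k!.
Step ratio: r(k) = 1 * (k-1/2) (k+1) / [(k+7/2) (k+1)] - poly over poly, x = 1 from leading terms; C = -2/7 at k = 0.


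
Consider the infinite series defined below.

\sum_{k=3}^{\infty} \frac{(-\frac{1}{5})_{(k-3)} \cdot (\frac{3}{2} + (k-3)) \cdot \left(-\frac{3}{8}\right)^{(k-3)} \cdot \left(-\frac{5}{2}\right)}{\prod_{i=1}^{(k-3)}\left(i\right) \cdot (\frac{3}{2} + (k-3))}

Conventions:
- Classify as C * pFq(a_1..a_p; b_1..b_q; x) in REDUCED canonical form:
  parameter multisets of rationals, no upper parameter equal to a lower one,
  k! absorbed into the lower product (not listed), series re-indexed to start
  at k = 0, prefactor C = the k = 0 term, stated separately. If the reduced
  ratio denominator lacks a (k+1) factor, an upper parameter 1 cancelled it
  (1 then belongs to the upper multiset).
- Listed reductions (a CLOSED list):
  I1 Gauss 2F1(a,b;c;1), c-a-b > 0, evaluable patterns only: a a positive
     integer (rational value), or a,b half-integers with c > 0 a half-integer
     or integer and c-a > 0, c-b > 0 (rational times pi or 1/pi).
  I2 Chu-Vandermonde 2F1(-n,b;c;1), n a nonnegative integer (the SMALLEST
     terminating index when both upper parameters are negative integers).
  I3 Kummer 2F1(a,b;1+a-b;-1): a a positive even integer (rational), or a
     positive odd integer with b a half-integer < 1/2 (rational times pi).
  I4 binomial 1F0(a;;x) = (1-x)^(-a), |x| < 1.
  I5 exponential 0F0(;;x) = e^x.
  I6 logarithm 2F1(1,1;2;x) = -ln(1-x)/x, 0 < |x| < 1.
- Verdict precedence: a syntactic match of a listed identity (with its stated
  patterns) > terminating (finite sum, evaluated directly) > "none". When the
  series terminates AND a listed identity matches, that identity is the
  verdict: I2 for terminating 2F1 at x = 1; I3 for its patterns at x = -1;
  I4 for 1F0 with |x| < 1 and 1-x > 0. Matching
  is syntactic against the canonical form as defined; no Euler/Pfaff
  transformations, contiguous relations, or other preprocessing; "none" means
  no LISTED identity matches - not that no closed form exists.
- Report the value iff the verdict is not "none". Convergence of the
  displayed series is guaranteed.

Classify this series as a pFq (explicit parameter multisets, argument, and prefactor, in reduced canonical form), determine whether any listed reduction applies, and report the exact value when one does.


First insight: from the first term -\frac{5}{2}: k + 3/2 divides numerator and denominator alike; C = -5/2 after cancelling.
Consecutive-term ratio: r(k) = -\frac{3}{8} * (k-\frac{1}{5}) / [(k+1)] - rational; roots negated = parameters, x = -\frac{3}{8}, C = -\frac{5}{2}.

x = -\frac{3}{8} here; the reduced form reads 1F0, upper {-\frac{1}{5}}, lower {-}, C = -\frac{5}{2}. Verdict (x = -\frac{3}{8}): binomial (I4) applies (the 1F0 binomial series: exponent 1/5, x = -\frac{3}{8}). Hence: \left(-\frac{5}{2}\right) \cdot \left(\frac{11}{8}\right)^{\frac{1}{5}}.


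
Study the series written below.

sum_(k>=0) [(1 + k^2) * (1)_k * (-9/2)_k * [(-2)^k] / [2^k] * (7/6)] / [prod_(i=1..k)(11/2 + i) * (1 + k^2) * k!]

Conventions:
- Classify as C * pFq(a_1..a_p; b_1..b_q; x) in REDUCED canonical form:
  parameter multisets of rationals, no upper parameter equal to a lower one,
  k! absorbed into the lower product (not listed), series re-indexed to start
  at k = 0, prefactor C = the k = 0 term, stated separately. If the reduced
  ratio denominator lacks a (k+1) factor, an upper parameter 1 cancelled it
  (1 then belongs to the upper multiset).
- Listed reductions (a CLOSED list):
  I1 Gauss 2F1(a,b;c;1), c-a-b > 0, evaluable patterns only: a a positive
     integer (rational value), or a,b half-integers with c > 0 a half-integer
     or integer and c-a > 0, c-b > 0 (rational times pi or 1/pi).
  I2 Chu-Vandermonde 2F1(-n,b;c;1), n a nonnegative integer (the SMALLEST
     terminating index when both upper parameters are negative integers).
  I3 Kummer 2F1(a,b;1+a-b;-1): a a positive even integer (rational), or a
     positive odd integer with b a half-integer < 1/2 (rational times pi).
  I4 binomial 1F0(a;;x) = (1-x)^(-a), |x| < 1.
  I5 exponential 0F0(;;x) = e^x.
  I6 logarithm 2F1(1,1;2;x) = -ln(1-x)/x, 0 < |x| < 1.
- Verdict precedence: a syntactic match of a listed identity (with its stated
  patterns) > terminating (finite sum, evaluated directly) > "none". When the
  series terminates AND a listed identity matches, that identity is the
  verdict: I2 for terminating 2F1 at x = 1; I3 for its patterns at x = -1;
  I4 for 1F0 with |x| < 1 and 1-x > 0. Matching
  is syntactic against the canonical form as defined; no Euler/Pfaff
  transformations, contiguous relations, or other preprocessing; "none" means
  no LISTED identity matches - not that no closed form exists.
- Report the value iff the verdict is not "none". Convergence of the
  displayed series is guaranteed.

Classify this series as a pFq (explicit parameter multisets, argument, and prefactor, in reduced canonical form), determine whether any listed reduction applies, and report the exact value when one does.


x = -1 here; the reduced form reads 2F1, upper {-9/2, 1}, lower {13/2}, C = 7/6. Verdict (x = -1): Kummer's theorem (I3) applies (x = -1; c = 13/2 equals 1+a-b for upper {-9/2, 1}: listed pattern). Its exact value is (1617/2048) * pi.

The tell: from the first term 7/6: the lower running product (C = 7/6, x = -1) is a rising factorial.
Step ratio: r(k) = (-1) * (k-9/2) (k+1) / [(k+13/2) (k+1)] - rational in k, leading ratio (-1); with t_0 = 7/6, classification follows.


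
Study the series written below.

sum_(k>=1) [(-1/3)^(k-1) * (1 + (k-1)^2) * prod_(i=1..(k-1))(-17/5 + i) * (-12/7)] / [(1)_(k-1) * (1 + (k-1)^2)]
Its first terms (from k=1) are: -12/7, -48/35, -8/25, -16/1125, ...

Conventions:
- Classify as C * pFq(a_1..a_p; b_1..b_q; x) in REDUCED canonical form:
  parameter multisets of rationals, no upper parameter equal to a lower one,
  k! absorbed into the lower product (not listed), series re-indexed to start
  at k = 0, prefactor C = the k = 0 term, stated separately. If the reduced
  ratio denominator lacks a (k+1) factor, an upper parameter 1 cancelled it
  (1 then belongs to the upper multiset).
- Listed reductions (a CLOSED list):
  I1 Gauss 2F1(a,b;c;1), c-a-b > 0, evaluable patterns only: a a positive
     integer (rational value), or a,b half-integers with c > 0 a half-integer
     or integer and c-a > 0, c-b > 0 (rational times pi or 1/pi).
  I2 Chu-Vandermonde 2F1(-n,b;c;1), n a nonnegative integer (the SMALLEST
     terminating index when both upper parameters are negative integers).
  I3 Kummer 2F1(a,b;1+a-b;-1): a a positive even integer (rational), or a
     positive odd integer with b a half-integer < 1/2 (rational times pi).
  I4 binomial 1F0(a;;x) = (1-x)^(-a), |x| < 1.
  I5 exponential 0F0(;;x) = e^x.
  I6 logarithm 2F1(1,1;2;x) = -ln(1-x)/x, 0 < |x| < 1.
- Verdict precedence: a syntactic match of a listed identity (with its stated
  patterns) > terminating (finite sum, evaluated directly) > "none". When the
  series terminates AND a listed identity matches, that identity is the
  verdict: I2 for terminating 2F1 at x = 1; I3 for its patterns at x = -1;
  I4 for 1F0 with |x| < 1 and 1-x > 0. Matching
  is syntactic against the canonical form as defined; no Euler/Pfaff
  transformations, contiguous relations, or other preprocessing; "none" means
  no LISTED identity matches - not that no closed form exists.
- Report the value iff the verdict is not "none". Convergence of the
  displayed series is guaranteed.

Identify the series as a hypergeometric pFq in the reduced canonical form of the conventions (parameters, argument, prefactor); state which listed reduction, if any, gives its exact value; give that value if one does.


The tell: with t_0 = -12/7, striking the common factor k^2 + 1 reduces the term (prefactor -12/7).
Adjacent-term ratio: r(k) = (-1/3) * (k-12/5) / [(k+1)] - poly over poly, x = (-1/3) from leading terms; C = -12/7 at k = 0.

Canonical form: C = -12/7 times 1F0 with upper {-12/5}, lower {-}, x = -1/3. Verdict: the binomial series (I4) fires (the 1F0 binomial series: exponent 12/5, x = -1/3). Exact value: (-12/7) * (4/3)^(12/5).


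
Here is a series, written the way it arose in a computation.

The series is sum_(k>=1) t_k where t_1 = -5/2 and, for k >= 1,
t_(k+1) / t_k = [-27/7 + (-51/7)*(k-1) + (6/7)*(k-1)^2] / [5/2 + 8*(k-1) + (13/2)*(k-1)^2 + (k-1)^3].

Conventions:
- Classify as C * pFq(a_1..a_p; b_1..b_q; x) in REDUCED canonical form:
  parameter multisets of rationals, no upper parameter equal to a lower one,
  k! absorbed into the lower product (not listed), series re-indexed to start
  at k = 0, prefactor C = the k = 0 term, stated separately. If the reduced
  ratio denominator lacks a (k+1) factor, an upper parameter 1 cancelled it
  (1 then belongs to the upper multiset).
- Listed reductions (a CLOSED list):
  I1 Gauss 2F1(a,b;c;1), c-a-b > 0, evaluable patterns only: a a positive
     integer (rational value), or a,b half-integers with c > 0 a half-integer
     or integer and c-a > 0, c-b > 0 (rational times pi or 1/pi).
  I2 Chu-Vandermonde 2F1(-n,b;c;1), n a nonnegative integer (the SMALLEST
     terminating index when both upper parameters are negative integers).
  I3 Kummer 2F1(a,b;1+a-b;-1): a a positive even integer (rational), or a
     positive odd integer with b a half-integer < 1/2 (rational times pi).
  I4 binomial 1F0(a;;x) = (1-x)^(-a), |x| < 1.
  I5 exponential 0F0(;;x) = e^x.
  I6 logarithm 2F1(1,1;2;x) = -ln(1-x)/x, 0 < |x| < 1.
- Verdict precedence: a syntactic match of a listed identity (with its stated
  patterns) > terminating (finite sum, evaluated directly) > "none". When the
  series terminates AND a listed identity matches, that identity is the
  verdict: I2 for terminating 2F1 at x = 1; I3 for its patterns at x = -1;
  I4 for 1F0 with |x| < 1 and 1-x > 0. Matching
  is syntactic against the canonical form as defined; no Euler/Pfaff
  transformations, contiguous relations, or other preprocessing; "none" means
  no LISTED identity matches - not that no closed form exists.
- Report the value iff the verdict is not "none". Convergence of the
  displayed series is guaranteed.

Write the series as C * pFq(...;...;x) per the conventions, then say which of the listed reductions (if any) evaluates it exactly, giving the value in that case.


The series (x = 6/7) is 1F1: upper {-9}, lower {5}, prefactor -5/2. Verdict: terminating at k = 9: the factor (-9)_k kills every later term; summing the 10 survivors is exact. Hence: -124939682897/403939606070.

Key step: t_0 being -5/2, the ratio is unreduced: k + 1/2 divides both sides (C = -5/2).
Step ratio: r(k) = (6/7) * (k-9) / [(k+5) (k+1)] - rational; roots negated = parameters, x = (6/7), C = -5/2.


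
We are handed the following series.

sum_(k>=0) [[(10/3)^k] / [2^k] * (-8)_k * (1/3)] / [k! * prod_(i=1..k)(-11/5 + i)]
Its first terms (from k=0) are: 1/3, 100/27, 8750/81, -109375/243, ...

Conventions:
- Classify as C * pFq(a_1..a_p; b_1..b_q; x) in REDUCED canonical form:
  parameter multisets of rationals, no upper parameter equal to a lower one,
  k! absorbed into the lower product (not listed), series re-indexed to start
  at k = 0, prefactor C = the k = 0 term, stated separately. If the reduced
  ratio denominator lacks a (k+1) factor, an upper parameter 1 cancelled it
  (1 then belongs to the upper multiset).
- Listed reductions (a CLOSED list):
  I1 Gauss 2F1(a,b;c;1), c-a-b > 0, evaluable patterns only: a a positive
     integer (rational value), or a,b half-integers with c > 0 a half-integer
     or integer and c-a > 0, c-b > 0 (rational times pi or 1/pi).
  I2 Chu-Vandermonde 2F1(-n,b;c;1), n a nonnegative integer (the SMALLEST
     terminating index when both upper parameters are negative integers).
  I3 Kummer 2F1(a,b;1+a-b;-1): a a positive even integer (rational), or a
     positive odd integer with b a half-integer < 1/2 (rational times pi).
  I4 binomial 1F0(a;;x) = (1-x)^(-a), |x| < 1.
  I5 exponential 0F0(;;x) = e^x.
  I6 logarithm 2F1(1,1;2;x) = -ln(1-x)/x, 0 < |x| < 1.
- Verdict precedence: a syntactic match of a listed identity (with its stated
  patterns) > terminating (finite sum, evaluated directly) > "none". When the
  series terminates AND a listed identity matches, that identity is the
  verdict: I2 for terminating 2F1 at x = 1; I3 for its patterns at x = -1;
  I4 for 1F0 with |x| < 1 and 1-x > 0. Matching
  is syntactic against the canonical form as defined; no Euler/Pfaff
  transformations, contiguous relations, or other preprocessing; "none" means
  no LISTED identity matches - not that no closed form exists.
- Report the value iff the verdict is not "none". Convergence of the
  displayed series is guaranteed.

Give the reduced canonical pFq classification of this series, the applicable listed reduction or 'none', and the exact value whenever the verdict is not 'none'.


x = 5/3 here; the reduced form reads 1F1, upper {-8}, lower {-6/5}, C = 1/3. Verdict: terminating - no listed pattern fits, but -8 in the upper list cuts the series at k = 8; direct evaluation. Value: -12564330458039/787110887808.

Structural cue: with t_0 = 1/3, the two k-th powers (C = 1/3) combine into one argument.
Consecutive-term ratio: r(k) = (5/3) * (k-8) / [(k-6/5) (k+1)] - rational in k. x = (5/3); t_0 = 1/3; negate the roots.


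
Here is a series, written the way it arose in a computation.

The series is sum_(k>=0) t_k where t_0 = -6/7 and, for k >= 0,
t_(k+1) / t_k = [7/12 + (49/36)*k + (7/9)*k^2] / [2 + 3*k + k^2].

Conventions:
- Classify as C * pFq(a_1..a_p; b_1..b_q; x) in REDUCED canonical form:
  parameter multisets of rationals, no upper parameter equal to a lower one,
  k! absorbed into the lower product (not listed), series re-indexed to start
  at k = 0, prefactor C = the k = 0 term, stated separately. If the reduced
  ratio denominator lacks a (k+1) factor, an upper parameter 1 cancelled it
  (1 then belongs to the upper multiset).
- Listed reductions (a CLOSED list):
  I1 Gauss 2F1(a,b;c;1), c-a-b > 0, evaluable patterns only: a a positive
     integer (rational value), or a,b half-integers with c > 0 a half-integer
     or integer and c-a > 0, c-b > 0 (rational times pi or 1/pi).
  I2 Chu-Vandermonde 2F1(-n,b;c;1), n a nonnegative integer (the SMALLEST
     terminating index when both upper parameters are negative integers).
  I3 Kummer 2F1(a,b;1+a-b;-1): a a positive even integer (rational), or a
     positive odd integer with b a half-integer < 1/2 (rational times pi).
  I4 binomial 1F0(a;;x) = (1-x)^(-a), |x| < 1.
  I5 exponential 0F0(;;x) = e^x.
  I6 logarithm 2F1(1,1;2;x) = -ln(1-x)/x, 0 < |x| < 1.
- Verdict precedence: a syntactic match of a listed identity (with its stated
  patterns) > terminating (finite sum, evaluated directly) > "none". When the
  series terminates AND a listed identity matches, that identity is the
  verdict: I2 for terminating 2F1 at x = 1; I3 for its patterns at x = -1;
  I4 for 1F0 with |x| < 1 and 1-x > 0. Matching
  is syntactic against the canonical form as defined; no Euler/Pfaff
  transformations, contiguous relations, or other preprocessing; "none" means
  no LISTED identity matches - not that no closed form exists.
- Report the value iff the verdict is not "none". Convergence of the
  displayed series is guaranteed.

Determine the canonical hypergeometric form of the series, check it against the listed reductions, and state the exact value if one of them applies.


Classification (C = -6/7): 2F1 with upper {3/4, 1}, lower {2}, argument x = 7/9. Verdict: none. Every listed pattern misses the 2F1 form at 7/9, upper {3/4, 1}.

The tell: t_0 being -6/7, factor the ratio over Q (C = -6/7, x = 7/9): negated roots = parameters.
Step ratio: r(k) = (7/9) * (k+3/4) (k+1) / [(k+2) (k+1)] - rational in k. x = (7/9); t_0 = -6/7; negate the roots.


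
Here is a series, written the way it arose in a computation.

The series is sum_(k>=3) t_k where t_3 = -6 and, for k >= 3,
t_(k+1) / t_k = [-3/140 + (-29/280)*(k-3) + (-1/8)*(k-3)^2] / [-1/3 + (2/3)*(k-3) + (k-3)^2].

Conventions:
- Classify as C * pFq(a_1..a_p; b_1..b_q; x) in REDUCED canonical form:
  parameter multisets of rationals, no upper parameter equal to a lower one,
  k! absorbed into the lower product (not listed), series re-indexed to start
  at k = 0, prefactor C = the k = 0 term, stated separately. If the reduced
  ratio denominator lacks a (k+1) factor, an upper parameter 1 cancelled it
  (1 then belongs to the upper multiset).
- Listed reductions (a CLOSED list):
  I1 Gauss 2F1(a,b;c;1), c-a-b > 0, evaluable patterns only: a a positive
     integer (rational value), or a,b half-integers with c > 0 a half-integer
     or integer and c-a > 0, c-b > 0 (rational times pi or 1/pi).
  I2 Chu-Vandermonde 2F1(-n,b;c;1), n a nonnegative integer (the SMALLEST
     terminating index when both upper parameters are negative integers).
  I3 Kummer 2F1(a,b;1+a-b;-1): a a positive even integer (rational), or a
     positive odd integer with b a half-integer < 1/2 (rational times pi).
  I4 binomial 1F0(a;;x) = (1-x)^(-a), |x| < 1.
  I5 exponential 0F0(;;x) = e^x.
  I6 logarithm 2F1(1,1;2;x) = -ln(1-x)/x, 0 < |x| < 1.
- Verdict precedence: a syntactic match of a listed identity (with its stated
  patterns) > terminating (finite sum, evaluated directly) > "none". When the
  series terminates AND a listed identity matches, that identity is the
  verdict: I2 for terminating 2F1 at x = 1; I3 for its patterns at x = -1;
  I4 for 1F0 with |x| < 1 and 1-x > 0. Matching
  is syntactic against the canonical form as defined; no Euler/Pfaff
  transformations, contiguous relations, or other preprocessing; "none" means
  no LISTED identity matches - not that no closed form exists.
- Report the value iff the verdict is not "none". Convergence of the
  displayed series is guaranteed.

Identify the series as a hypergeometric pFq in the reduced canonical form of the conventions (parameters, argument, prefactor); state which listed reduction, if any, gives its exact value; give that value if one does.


x = -1/8 here; the reduced form reads 2F1, upper {2/5, 3/7}, lower {-1/3}, C = -6. Verdict: none here - no I1-I6 shape fits x = -1/8 with lower {-1/3}.

Key step: x = (-1/8) and roots of the ratio polynomials (C = -6) are the negated parameters.
Adjacent-term ratio: r(k) = (-1/8) * (k+2/5) (k+3/7) / [(k-1/3) (k+1)] - poly over poly, x = (-1/8) from leading terms; C = -6 at k = 0.


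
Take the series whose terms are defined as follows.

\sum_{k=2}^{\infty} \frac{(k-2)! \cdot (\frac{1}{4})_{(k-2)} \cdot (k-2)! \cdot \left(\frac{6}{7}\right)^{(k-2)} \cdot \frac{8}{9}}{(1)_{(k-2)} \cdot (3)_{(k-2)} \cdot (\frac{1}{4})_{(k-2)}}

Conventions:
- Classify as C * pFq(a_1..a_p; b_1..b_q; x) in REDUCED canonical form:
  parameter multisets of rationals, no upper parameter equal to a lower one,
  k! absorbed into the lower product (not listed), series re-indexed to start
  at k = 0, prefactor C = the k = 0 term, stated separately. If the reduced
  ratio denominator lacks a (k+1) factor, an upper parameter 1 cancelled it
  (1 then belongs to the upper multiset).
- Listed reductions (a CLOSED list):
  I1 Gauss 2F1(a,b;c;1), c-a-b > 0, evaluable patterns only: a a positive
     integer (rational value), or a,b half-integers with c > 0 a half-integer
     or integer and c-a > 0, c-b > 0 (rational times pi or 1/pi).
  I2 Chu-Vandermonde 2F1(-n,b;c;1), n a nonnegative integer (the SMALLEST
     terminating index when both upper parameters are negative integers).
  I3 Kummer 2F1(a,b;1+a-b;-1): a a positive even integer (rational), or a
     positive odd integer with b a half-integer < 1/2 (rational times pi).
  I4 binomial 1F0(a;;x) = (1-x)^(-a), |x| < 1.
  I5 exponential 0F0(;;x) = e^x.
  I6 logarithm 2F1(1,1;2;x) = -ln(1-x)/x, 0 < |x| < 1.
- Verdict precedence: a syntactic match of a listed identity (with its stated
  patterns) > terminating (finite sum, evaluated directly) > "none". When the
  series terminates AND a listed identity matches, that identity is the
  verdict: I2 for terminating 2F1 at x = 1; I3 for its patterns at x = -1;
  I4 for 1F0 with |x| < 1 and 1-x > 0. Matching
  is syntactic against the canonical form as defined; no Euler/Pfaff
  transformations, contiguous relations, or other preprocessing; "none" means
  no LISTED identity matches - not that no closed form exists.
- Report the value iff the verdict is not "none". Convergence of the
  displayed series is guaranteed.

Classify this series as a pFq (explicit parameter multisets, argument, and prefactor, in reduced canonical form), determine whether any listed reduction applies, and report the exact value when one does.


Prefactor \frac{8}{9}, argument \frac{6}{7}: 2F1 with upper {1, 1} over lower {3}. Verdict: none. No listed pattern accepts 2F1(1, 1; 3; \frac{6}{7}).

First insight: with t_0 = \frac{8}{9}, the parameter 1/4 appears in both the upper and lower lists and cancels.
Ratio: r(k) = \frac{6}{7} * (k+1) (k+1) / [(k+3) (k+1)] - rational; roots negated = parameters, x = \frac{6}{7}, C = \frac{8}{9}.


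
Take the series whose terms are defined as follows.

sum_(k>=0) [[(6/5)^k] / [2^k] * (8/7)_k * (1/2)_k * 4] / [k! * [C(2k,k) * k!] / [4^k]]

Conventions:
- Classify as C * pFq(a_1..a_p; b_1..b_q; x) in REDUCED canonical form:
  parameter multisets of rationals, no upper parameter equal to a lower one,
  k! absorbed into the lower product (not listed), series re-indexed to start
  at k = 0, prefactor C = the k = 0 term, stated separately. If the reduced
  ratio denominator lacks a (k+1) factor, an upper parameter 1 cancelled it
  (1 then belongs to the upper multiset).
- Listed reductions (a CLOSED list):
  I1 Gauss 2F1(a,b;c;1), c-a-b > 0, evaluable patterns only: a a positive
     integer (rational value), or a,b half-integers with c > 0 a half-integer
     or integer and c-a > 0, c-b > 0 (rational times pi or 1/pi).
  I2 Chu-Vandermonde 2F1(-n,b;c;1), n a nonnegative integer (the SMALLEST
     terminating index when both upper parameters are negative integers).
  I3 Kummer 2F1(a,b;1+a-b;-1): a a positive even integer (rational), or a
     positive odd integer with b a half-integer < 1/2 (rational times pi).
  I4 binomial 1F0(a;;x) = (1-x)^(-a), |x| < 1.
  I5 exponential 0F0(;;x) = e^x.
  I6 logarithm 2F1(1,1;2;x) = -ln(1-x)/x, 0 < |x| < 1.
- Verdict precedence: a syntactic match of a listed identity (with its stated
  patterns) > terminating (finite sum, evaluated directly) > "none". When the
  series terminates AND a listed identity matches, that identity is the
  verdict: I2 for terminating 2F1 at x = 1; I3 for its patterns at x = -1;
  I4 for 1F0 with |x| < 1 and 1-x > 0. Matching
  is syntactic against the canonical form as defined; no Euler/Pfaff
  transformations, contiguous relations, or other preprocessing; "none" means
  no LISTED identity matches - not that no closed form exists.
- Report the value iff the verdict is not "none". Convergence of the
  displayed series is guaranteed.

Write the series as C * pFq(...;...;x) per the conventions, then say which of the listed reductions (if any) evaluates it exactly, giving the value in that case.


At argument 3/5: a 1F0 with upper {8/7}, lower {-}, scaled by C = 4. Verdict: the I4 binomial reduction matches (the 1F0 binomial series: exponent -8/7, x = 3/5). Its exact value is 4 * (2/5)^(-8/7).

Key observation: x = (3/5) and the two k-th powers (C = 4, x = 3/5) combine into one argument.
Ratio: r(k) = (3/5) * (k+8/7) / [(k+1)] - rational in k, leading ratio (3/5); with t_0 = 4, classification follows.


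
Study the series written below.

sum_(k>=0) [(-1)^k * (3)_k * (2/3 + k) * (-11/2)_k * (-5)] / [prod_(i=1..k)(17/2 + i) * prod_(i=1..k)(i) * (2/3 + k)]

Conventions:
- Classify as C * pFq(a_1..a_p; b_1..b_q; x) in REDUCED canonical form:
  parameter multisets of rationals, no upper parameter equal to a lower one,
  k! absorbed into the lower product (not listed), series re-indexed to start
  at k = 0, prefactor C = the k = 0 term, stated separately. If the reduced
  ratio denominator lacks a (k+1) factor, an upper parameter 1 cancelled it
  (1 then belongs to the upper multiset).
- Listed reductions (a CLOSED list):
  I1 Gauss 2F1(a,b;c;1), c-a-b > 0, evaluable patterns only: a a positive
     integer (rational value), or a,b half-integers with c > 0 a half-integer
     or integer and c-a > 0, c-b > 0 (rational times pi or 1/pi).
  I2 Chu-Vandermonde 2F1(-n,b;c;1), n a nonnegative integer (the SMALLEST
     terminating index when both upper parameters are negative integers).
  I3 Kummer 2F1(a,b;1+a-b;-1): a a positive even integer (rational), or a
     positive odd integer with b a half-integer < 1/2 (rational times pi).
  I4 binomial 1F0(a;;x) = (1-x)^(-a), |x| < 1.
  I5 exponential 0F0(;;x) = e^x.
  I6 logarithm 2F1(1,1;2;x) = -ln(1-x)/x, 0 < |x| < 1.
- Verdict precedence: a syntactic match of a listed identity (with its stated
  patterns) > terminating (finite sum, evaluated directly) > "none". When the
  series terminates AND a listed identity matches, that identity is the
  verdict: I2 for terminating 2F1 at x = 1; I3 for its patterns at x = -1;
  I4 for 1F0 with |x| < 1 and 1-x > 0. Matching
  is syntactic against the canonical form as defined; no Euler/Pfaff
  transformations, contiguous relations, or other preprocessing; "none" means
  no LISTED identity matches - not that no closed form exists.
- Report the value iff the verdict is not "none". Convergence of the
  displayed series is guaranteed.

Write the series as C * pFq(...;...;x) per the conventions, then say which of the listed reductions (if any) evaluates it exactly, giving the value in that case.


Reduced: x = -1, 2F1, upper = {-11/2, 3}, lower = {19/2}, C = -5. Verdict (x = -1): Kummer (I3) applies (x = -1; c = 19/2 equals 1+a-b for upper {-11/2, 3}: listed pattern). Its exact value is (-546975/65536) * pi.

The tell: from the first term -5: k + 2/3 divides numerator and denominator alike; C = -5 after cancelling.
Ratio: r(k) = (-1) * (k-11/2) (k+3) / [(k+19/2) (k+1)] ; factor over Q: parameters, x = (-1), and C = -5.


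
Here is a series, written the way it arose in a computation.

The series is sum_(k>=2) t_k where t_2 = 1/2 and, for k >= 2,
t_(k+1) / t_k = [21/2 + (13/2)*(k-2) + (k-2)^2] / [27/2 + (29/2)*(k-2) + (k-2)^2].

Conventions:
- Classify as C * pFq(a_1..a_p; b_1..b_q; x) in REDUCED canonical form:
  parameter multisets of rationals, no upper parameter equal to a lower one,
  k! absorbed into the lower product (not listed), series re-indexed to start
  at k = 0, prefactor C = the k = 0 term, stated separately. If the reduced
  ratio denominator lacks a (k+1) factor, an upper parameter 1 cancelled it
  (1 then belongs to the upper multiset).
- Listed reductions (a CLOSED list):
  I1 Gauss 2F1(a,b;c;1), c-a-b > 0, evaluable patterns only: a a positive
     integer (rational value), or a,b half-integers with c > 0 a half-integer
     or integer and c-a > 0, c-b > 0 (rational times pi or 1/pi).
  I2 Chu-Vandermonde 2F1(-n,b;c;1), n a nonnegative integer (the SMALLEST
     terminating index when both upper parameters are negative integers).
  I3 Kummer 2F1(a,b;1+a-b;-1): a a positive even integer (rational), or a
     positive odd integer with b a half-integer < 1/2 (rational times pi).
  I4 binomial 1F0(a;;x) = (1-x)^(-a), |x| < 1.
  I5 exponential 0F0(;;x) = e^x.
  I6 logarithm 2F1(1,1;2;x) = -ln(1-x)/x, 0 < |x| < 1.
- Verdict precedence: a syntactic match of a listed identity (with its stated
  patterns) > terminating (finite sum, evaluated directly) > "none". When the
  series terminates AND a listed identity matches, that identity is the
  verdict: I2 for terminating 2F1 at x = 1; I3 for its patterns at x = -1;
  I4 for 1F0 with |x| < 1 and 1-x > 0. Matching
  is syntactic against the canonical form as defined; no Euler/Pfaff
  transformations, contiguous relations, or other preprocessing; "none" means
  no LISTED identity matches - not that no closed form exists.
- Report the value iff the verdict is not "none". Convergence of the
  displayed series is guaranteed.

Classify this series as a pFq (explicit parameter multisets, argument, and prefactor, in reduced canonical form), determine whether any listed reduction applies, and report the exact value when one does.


Classification (C = 1/2): 2F1 with upper {3, 7/2}, lower {27/2}, argument x = 1. Verdict at x = 1: Gauss's theorem (I1) matches (x = 1: the Gamma ratio telescopes since c-a-b = 7 > 0 and a = 3 in Z>0). Hence: 575/384.

Key step: from the first term 1/2: factor the ratio over Q (C = 1/2, x = 1): negated roots = parameters.
Ratio: r(k) = 1 * (k+3) (k+7/2) / [(k+27/2) (k+1)] - rational in k, leading ratio 1; with t_0 = 1/2, classification follows.


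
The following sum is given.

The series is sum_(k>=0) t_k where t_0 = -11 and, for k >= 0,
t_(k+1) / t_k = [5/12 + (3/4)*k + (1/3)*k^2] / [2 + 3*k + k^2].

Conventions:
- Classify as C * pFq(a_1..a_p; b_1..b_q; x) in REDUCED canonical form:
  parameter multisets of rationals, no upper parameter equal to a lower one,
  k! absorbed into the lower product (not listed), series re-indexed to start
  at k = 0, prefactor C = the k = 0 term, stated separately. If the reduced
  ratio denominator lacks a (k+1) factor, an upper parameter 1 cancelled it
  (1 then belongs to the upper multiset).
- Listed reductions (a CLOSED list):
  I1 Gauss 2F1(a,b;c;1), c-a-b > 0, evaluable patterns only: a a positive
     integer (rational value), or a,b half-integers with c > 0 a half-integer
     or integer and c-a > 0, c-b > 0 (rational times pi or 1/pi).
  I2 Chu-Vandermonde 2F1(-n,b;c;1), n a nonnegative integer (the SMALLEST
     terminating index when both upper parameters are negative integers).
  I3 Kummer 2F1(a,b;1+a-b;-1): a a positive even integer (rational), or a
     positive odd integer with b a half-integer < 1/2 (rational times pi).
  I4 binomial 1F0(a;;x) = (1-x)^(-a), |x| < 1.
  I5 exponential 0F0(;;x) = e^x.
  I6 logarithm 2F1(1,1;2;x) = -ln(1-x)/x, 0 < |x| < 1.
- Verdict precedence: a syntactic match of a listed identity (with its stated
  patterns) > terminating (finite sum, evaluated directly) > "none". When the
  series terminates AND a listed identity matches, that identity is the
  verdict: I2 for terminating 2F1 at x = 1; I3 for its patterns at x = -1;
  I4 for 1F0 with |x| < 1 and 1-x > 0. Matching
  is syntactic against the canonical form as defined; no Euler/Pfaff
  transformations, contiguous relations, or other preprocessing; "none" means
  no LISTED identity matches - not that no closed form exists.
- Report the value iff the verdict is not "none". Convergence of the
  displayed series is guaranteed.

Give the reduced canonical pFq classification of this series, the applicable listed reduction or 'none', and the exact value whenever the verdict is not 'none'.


The series (x = 1/3) is 2F1: upper {1, 5/4}, lower {2}, prefactor -11. Verdict: no listed reduction: x = 1/3 and upper {1, 5/4} fail every I1-I6 pattern.

Key observation: t_0 being -11, factor the ratio over Q (C = -11, x = 1/3): negated roots = parameters.
Term ratio: r(k) = (1/3) * (k+1) (k+5/4) / [(k+2) (k+1)] ; factor over Q: parameters, x = (1/3), and C = -11.


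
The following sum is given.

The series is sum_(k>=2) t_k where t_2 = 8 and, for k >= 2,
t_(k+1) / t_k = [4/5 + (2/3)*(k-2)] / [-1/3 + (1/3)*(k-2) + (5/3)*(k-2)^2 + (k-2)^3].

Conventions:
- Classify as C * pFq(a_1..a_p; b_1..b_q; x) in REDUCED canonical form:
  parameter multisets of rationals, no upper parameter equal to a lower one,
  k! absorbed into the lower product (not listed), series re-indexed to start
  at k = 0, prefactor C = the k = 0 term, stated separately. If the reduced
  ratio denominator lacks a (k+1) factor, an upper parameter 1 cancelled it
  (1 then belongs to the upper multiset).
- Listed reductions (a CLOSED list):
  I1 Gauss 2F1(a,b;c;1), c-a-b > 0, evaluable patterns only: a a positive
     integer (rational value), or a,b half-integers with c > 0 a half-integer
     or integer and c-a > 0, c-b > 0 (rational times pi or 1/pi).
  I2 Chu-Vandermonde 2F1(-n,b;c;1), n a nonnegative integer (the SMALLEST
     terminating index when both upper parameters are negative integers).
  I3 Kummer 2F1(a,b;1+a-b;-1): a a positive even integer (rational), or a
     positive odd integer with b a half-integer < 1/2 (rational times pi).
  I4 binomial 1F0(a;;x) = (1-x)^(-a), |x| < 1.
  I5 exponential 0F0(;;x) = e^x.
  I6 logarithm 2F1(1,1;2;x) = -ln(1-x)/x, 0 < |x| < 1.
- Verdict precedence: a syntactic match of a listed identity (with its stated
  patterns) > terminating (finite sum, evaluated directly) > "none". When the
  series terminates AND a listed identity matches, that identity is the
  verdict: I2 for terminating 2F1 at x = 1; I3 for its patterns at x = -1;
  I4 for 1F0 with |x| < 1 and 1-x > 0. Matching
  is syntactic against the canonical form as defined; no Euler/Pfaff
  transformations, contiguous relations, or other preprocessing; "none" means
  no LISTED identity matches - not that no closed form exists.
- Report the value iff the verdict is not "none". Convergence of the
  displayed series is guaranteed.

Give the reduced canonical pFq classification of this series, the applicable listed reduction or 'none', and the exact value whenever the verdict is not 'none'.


Canonical form: C = 8 times 1F2 with upper {6/5}, lower {-1/3, 1}, x = 2/3. Verdict: none - this 1F2 at x = 2/3 matches no listed pattern, and upper {6/5} holds no stopper.

Key observation: with t_0 = 8, factor the ratio over Q (C = 8, x = 2/3): negated roots = parameters.
Step ratio: r(k) = (2/3) * (k+6/5) / [(k-1/3) (k+1) (k+1)] - rational; roots negated = parameters, x = (2/3), C = 8.
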